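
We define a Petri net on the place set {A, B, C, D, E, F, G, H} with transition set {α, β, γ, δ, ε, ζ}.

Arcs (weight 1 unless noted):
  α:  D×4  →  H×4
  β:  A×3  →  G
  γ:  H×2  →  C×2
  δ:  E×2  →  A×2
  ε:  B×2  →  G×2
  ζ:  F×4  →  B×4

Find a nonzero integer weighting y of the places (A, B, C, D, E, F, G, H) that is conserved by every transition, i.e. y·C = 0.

Incidence matrix C (rows=places, cols=transitions):
        α    β    γ    δ    ε    ζ
    A   0   -3    0    2    0    0
    B   0    0    0    0   -2    4
    C   0    0    2    0    0    0
    D  -4    0    0    0    0    0
    E   0    0    0   -2    0    0
    F   0    0    0    0    0   -4
    G   0    1    0    0    2    0
    H   4    0   -2    0    0    0

Candidate y = [1, 3, 0, 0, 1, 3, 3, 0]; check y·C column-wise:
  col α: 1·0 + 3·0 + 0·-4 + 1·0 + 3·0 + 3·0 + 0·4 = 0
  col β: 1·-3 + 3·0 + 1·0 + 3·0 + 3·1 = 0
  col γ: 1·0 + 3·0 + 0·2 + 1·0 + 3·0 + 3·0 + 0·-2 = 0
  col δ: 1·2 + 3·0 + 1·-2 + 3·0 + 3·0 = 0
  col ε: 1·0 + 3·-2 + 1·0 + 3·0 + 3·2 = 0
  col ζ: 1·0 + 3·4 + 1·0 + 3·-4 + 3·0 = 0

y = (A:1, B:3, C:0, D:0, E:1, F:3, G:3, H:0)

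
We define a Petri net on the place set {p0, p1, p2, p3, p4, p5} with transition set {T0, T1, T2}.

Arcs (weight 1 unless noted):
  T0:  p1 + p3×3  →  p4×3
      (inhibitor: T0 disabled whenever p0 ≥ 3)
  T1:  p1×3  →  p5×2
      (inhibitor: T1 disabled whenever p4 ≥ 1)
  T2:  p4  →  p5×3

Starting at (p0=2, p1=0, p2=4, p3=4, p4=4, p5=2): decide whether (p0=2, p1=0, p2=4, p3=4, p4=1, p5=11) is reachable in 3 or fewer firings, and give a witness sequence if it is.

YES — reachable via ⟨T2, T2, T2⟩ (3 firings)

step 1: fire T2:  (p0=2, p1=0, p2=4, p3=4, p4=4, p5=2) → (p0=2, p1=0, p2=4, p3=4, p4=3, p5=5)
step 2: fire T2:  (p0=2, p1=0, p2=4, p3=4, p4=3, p5=5) → (p0=2, p1=0, p2=4, p3=4, p4=2, p5=8)
step 3: fire T2:  (p0=2, p1=0, p2=4, p3=4, p4=2, p5=8) → (p0=2, p1=0, p2=4, p3=4, p4=1, p5=11)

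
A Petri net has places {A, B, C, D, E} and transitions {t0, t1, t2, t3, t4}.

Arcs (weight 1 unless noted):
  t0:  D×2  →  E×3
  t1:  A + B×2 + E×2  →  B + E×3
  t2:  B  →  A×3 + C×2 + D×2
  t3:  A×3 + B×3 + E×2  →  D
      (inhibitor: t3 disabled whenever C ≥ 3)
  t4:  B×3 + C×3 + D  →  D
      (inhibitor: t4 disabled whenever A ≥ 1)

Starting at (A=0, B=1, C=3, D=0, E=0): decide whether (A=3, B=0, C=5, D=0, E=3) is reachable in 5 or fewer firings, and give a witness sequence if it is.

step 1: fire t2:  (A=0, B=1, C=3, D=0, E=0) → (A=3, B=0, C=5, D=2, E=0)
step 2: fire t0:  (A=3, B=0, C=5, D=2, E=0) → (A=3, B=0, C=5, D=0, E=3)

YES — reachable via ⟨t2, t0⟩ (2 firings)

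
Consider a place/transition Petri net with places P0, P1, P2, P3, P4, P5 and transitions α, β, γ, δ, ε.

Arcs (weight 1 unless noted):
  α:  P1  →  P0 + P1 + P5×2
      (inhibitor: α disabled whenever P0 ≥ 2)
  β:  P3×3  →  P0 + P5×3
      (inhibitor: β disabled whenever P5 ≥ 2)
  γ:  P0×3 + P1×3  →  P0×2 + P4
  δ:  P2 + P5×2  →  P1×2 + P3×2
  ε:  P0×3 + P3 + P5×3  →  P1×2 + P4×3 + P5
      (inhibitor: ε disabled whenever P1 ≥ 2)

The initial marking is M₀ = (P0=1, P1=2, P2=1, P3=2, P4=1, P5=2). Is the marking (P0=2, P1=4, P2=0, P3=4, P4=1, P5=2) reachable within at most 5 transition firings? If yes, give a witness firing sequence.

step 1: fire α:  (P0=1, P1=2, P2=1, P3=2, P4=1, P5=2) → (P0=2, P1=2, P2=1, P3=2, P4=1, P5=4)
step 2: fire δ:  (P0=2, P1=2, P2=1, P3=2, P4=1, P5=4) → (P0=2, P1=4, P2=0, P3=4, P4=1, P5=2)

YES — reachable via ⟨α, δ⟩ (2 firings)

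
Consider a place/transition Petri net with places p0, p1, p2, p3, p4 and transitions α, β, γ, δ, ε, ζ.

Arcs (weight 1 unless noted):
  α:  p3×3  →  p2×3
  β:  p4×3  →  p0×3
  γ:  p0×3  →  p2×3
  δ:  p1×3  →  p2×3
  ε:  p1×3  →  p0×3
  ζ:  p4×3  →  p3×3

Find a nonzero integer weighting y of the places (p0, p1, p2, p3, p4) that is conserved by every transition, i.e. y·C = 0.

y = (p0:1, p1:1, p2:1, p3:1, p4:1)

Incidence matrix C (rows=places, cols=transitions):
        α    β    γ    δ    ε    ζ
   p0   0    3   -3    0    3    0
   p1   0    0    0   -3   -3    0
   p2   3    0    3    3    0    0
   p3  -3    0    0    0    0    3
   p4   0   -3    0    0    0   -3

Candidate y = [1, 1, 1, 1, 1]; check y·C column-wise:
  col α: 1·0 + 1·0 + 1·3 + 1·-3 + 1·0 = 0
  col β: 1·3 + 1·0 + 1·0 + 1·0 + 1·-3 = 0
  col γ: 1·-3 + 1·0 + 1·3 + 1·0 + 1·0 = 0
  col δ: 1·0 + 1·-3 + 1·3 + 1·0 + 1·0 = 0
  col ε: 1·3 + 1·-3 + 1·0 + 1·0 + 1·0 = 0
  col ζ: 1·0 + 1·0 + 1·0 + 1·3 + 1·-3 = 0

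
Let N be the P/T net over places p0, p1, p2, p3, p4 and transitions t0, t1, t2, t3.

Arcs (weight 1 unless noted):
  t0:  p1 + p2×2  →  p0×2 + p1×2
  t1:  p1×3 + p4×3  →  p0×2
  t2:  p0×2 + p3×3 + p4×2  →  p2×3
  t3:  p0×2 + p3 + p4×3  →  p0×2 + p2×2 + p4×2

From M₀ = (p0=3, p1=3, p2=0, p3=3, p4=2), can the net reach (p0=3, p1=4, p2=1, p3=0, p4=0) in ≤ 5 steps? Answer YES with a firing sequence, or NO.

step 1: fire t2:  (p0=3, p1=3, p2=0, p3=3, p4=2) → (p0=1, p1=3, p2=3, p3=0, p4=0)
step 2: fire t0:  (p0=1, p1=3, p2=3, p3=0, p4=0) → (p0=3, p1=4, p2=1, p3=0, p4=0)

YES — reachable via ⟨t2, t0⟩ (2 firings)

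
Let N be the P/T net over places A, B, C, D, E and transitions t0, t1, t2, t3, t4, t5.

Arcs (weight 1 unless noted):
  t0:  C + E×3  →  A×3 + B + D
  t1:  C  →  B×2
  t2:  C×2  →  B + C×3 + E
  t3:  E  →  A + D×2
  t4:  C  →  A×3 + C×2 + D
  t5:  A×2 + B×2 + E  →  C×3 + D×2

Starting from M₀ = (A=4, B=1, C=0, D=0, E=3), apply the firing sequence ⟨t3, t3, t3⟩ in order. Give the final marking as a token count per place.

(A=7, B=1, C=0, D=6, E=0)

step 1: fire t3:  (A=4, B=1, C=0, D=0, E=3) → (A=5, B=1, C=0, D=2, E=2)
step 2: fire t3:  (A=5, B=1, C=0, D=2, E=2) → (A=6, B=1, C=0, D=4, E=1)
step 3: fire t3:  (A=6, B=1, C=0, D=4, E=1) → (A=7, B=1, C=0, D=6, E=0)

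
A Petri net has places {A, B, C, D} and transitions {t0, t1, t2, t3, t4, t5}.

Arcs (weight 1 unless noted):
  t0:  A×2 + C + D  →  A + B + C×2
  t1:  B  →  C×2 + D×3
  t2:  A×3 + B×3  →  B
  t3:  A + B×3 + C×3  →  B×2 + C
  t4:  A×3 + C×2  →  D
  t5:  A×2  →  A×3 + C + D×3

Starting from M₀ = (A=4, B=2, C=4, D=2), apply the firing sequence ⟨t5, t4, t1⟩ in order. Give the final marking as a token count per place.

(A=2, B=1, C=5, D=9)

step 1: fire t5:  (A=4, B=2, C=4, D=2) → (A=5, B=2, C=5, D=5)
step 2: fire t4:  (A=5, B=2, C=5, D=5) → (A=2, B=2, C=3, D=6)
step 3: fire t1:  (A=2, B=2, C=3, D=6) → (A=2, B=1, C=5, D=9)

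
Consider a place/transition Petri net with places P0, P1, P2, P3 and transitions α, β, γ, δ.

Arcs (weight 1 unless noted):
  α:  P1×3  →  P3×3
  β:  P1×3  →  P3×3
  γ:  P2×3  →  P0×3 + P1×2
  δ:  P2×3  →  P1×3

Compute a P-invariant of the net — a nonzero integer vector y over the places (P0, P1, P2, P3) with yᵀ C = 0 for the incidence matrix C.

y = (P0:1, P1:3, P2:3, P3:3)

Incidence matrix C (rows=places, cols=transitions):
        α    β    γ    δ
   P0   0    0    3    0
   P1  -3   -3    2    3
   P2   0    0   -3   -3
   P3   3    3    0    0

Candidate y = [1, 3, 3, 3]; check y·C column-wise:
  col α: 1·0 + 3·-3 + 3·0 + 3·3 = 0
  col β: 1·0 + 3·-3 + 3·0 + 3·3 = 0
  col γ: 1·3 + 3·2 + 3·-3 + 3·0 = 0
  col δ: 1·0 + 3·3 + 3·-3 + 3·0 = 0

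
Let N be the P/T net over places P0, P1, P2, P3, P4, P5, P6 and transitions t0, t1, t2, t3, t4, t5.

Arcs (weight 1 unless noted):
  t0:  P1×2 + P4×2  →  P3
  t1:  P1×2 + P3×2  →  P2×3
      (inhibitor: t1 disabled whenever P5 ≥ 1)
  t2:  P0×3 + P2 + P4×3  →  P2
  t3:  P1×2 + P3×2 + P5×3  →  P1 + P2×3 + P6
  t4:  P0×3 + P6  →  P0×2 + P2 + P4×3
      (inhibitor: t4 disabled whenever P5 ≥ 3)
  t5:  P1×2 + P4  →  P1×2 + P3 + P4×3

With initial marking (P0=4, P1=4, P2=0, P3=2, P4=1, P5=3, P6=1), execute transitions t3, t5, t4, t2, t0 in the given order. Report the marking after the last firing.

step 1: fire t3:  (P0=4, P1=4, P2=0, P3=2, P4=1, P5=3, P6=1) → (P0=4, P1=3, P2=3, P3=0, P4=1, P5=0, P6=2)
step 2: fire t5:  (P0=4, P1=3, P2=3, P3=0, P4=1, P5=0, P6=2) → (P0=4, P1=3, P2=3, P3=1, P4=3, P5=0, P6=2)
step 3: fire t4:  (P0=4, P1=3, P2=3, P3=1, P4=3, P5=0, P6=2) → (P0=3, P1=3, P2=4, P3=1, P4=6, P5=0, P6=1)
step 4: fire t2:  (P0=3, P1=3, P2=4, P3=1, P4=6, P5=0, P6=1) → (P0=0, P1=3, P2=4, P3=1, P4=3, P5=0, P6=1)
step 5: fire t0:  (P0=0, P1=3, P2=4, P3=1, P4=3, P5=0, P6=1) → (P0=0, P1=1, P2=4, P3=2, P4=1, P5=0, P6=1)

(P0=0, P1=1, P2=4, P3=2, P4=1, P5=0, P6=1)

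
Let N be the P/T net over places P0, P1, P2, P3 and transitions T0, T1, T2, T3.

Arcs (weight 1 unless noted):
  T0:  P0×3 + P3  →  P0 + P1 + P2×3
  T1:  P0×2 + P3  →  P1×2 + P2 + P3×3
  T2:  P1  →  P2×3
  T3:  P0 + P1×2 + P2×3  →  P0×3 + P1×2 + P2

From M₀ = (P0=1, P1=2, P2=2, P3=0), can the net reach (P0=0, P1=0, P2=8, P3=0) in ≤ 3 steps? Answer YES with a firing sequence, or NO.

NO — not reachable within 3 firings

depth 0: 1 marking
depth 1: 2 markings reached so far
depth 2: 3 markings reached so far
depth 3: 3 markings reached so far
(frontier empty at depth 3; search complete)
target is not among the 3 markings reachable within 3 steps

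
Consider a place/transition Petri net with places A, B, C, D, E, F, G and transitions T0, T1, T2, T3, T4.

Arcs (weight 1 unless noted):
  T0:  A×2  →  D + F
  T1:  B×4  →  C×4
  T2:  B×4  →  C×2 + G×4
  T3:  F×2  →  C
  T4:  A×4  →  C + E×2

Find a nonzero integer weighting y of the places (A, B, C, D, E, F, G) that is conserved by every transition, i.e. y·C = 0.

y = (A:1, B:0, C:0, D:2, E:2, F:0, G:0)

Incidence matrix C (rows=places, cols=transitions):
       T0   T1   T2   T3   T4
    A  -2    0    0    0   -4
    B   0   -4   -4    0    0
    C   0    4    2    1    1
    D   1    0    0    0    0
    E   0    0    0    0    2
    F   1    0    0   -2    0
    G   0    0    4    0    0

Candidate y = [1, 0, 0, 2, 2, 0, 0]; check y·C column-wise:
  col T0: 1·-2 + 2·1 + 2·0 + 0·1 = 0
  col T1: 1·0 + 0·-4 + 0·4 + 2·0 + 2·0 = 0
  col T2: 1·0 + 0·-4 + 0·2 + 2·0 + 2·0 + 0·4 = 0
  col T3: 1·0 + 0·1 + 2·0 + 2·0 + 0·-2 = 0
  col T4: 1·-4 + 0·1 + 2·0 + 2·2 = 0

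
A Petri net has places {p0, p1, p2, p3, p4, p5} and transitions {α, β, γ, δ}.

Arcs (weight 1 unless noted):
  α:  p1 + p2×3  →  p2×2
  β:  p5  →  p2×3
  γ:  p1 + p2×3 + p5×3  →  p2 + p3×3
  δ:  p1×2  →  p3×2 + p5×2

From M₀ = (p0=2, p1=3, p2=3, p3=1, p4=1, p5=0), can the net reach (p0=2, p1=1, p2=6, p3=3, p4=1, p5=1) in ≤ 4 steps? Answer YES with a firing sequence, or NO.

step 1: fire δ:  (p0=2, p1=3, p2=3, p3=1, p4=1, p5=0) → (p0=2, p1=1, p2=3, p3=3, p4=1, p5=2)
step 2: fire β:  (p0=2, p1=1, p2=3, p3=3, p4=1, p5=2) → (p0=2, p1=1, p2=6, p3=3, p4=1, p5=1)

YES — reachable via ⟨δ, β⟩ (2 firings)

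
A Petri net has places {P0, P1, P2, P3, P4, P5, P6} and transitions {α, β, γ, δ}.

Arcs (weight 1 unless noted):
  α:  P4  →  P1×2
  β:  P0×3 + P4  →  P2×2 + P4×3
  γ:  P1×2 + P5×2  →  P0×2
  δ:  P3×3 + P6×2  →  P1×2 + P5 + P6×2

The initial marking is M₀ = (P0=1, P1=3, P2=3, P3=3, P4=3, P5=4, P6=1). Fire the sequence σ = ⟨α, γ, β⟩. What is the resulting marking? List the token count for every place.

(P0=0, P1=3, P2=5, P3=3, P4=4, P5=2, P6=1)

step 1: fire α:  (P0=1, P1=3, P2=3, P3=3, P4=3, P5=4, P6=1) → (P0=1, P1=5, P2=3, P3=3, P4=2, P5=4, P6=1)
step 2: fire γ:  (P0=1, P1=5, P2=3, P3=3, P4=2, P5=4, P6=1) → (P0=3, P1=3, P2=3, P3=3, P4=2, P5=2, P6=1)
step 3: fire β:  (P0=3, P1=3, P2=3, P3=3, P4=2, P5=2, P6=1) → (P0=0, P1=3, P2=5, P3=3, P4=4, P5=2, P6=1)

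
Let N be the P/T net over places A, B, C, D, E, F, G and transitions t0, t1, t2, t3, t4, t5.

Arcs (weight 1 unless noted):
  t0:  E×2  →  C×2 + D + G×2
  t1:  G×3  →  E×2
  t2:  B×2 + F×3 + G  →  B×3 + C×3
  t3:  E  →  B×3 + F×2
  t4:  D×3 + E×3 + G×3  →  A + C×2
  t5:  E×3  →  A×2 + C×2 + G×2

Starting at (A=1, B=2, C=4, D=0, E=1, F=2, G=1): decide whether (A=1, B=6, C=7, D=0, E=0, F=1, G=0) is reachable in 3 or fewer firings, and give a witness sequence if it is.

step 1: fire t3:  (A=1, B=2, C=4, D=0, E=1, F=2, G=1) → (A=1, B=5, C=4, D=0, E=0, F=4, G=1)
step 2: fire t2:  (A=1, B=5, C=4, D=0, E=0, F=4, G=1) → (A=1, B=6, C=7, D=0, E=0, F=1, G=0)

YES — reachable via ⟨t3, t2⟩ (2 firings)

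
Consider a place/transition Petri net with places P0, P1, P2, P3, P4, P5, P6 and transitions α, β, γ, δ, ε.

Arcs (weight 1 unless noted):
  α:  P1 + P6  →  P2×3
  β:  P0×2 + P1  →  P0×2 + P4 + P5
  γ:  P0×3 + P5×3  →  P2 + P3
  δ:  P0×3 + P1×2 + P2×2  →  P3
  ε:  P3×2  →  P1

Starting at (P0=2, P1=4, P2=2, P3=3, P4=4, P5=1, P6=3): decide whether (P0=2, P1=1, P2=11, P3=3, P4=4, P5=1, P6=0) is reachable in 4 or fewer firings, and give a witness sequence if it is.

YES — reachable via ⟨α, α, α⟩ (3 firings)

step 1: fire α:  (P0=2, P1=4, P2=2, P3=3, P4=4, P5=1, P6=3) → (P0=2, P1=3, P2=5, P3=3, P4=4, P5=1, P6=2)
step 2: fire α:  (P0=2, P1=3, P2=5, P3=3, P4=4, P5=1, P6=2) → (P0=2, P1=2, P2=8, P3=3, P4=4, P5=1, P6=1)
step 3: fire α:  (P0=2, P1=2, P2=8, P3=3, P4=4, P5=1, P6=1) → (P0=2, P1=1, P2=11, P3=3, P4=4, P5=1, P6=0)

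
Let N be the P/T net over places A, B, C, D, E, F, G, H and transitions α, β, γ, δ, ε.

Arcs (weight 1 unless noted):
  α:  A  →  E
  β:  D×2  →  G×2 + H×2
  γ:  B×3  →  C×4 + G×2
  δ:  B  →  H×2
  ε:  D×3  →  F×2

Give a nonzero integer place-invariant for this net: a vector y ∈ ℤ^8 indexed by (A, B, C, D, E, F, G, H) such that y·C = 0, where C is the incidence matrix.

y = (A:1, B:0, C:0, D:0, E:1, F:0, G:0, H:0)

Incidence matrix C (rows=places, cols=transitions):
        α    β    γ    δ    ε
    A  -1    0    0    0    0
    B   0    0   -3   -1    0
    C   0    0    4    0    0
    D   0   -2    0    0   -3
    E   1    0    0    0    0
    F   0    0    0    0    2
    G   0    2    2    0    0
    H   0    2    0    2    0

Candidate y = [1, 0, 0, 0, 1, 0, 0, 0]; check y·C column-wise:
  col α: 1·-1 + 1·1 = 0
  col β: 1·0 + 0·-2 + 1·0 + 0·2 + 0·2 = 0
  col γ: 1·0 + 0·-3 + 0·4 + 1·0 + 0·2 = 0
  col δ: 1·0 + 0·-1 + 1·0 + 0·2 = 0
  col ε: 1·0 + 0·-3 + 1·0 + 0·2 = 0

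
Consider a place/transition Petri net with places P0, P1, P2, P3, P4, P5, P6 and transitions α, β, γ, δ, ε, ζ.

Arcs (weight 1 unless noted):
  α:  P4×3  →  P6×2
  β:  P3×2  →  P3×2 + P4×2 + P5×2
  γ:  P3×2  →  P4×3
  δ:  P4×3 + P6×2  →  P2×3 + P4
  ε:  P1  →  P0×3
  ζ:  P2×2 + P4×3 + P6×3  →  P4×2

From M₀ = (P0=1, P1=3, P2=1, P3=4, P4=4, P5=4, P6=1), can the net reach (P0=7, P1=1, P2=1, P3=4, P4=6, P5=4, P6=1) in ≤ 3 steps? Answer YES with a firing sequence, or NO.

NO — not reachable within 3 firings

depth 0: 1 marking
depth 1: 5 markings reached so far
depth 2: 14 markings reached so far
depth 3: 33 markings reached so far
target is not among the 33 markings reachable within 3 steps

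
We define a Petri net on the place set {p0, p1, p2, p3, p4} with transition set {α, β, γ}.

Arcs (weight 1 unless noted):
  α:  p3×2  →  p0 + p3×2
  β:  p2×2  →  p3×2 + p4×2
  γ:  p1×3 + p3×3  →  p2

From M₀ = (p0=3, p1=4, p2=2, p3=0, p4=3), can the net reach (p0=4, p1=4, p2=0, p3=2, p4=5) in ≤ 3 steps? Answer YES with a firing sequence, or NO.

YES — reachable via ⟨β, α⟩ (2 firings)

step 1: fire β:  (p0=3, p1=4, p2=2, p3=0, p4=3) → (p0=3, p1=4, p2=0, p3=2, p4=5)
step 2: fire α:  (p0=3, p1=4, p2=0, p3=2, p4=5) → (p0=4, p1=4, p2=0, p3=2, p4=5)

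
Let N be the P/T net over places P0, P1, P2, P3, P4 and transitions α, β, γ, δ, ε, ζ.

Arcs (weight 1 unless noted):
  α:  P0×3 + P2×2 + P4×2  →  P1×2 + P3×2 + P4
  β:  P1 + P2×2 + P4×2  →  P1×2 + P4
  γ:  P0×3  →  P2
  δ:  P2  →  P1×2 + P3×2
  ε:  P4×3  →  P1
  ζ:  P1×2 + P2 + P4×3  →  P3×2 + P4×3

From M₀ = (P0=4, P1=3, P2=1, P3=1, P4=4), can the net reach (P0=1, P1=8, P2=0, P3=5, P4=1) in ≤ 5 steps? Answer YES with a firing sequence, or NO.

step 1: fire γ:  (P0=4, P1=3, P2=1, P3=1, P4=4) → (P0=1, P1=3, P2=2, P3=1, P4=4)
step 2: fire δ:  (P0=1, P1=3, P2=2, P3=1, P4=4) → (P0=1, P1=5, P2=1, P3=3, P4=4)
step 3: fire δ:  (P0=1, P1=5, P2=1, P3=3, P4=4) → (P0=1, P1=7, P2=0, P3=5, P4=4)
step 4: fire ε:  (P0=1, P1=7, P2=0, P3=5, P4=4) → (P0=1, P1=8, P2=0, P3=5, P4=1)

YES — reachable via ⟨γ, δ, δ, ε⟩ (4 firings)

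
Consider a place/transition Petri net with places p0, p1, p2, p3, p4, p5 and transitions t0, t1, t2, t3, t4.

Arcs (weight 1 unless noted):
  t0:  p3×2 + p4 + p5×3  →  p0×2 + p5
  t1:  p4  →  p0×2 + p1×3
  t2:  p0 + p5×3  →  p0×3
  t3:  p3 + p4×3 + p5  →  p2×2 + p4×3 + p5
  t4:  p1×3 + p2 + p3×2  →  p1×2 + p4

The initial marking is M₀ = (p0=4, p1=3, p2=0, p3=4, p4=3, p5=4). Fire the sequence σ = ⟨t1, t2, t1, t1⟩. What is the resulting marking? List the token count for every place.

step 1: fire t1:  (p0=4, p1=3, p2=0, p3=4, p4=3, p5=4) → (p0=6, p1=6, p2=0, p3=4, p4=2, p5=4)
step 2: fire t2:  (p0=6, p1=6, p2=0, p3=4, p4=2, p5=4) → (p0=8, p1=6, p2=0, p3=4, p4=2, p5=1)
step 3: fire t1:  (p0=8, p1=6, p2=0, p3=4, p4=2, p5=1) → (p0=10, p1=9, p2=0, p3=4, p4=1, p5=1)
step 4: fire t1:  (p0=10, p1=9, p2=0, p3=4, p4=1, p5=1) → (p0=12, p1=12, p2=0, p3=4, p4=0, p5=1)

(p0=12, p1=12, p2=0, p3=4, p4=0, p5=1)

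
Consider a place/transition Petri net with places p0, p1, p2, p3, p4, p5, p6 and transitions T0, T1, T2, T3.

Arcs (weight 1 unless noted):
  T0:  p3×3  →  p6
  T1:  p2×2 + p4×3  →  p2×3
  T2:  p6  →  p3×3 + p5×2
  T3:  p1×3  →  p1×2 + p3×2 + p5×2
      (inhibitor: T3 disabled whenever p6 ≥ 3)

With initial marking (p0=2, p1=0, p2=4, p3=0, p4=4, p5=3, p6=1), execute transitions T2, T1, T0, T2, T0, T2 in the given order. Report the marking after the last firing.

(p0=2, p1=0, p2=5, p3=3, p4=1, p5=9, p6=0)

step 1: fire T2:  (p0=2, p1=0, p2=4, p3=0, p4=4, p5=3, p6=1) → (p0=2, p1=0, p2=4, p3=3, p4=4, p5=5, p6=0)
step 2: fire T1:  (p0=2, p1=0, p2=4, p3=3, p4=4, p5=5, p6=0) → (p0=2, p1=0, p2=5, p3=3, p4=1, p5=5, p6=0)
step 3: fire T0:  (p0=2, p1=0, p2=5, p3=3, p4=1, p5=5, p6=0) → (p0=2, p1=0, p2=5, p3=0, p4=1, p5=5, p6=1)
step 4: fire T2:  (p0=2, p1=0, p2=5, p3=0, p4=1, p5=5, p6=1) → (p0=2, p1=0, p2=5, p3=3, p4=1, p5=7, p6=0)
step 5: fire T0:  (p0=2, p1=0, p2=5, p3=3, p4=1, p5=7, p6=0) → (p0=2, p1=0, p2=5, p3=0, p4=1, p5=7, p6=1)
step 6: fire T2:  (p0=2, p1=0, p2=5, p3=0, p4=1, p5=7, p6=1) → (p0=2, p1=0, p2=5, p3=3, p4=1, p5=9, p6=0)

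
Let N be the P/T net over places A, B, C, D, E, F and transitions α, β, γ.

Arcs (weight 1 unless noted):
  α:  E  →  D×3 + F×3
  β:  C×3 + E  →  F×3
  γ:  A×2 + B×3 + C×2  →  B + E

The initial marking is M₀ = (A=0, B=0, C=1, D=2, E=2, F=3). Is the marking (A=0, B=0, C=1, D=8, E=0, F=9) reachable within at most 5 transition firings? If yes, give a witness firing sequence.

YES — reachable via ⟨α, α⟩ (2 firings)

step 1: fire α:  (A=0, B=0, C=1, D=2, E=2, F=3) → (A=0, B=0, C=1, D=5, E=1, F=6)
step 2: fire α:  (A=0, B=0, C=1, D=5, E=1, F=6) → (A=0, B=0, C=1, D=8, E=0, F=9)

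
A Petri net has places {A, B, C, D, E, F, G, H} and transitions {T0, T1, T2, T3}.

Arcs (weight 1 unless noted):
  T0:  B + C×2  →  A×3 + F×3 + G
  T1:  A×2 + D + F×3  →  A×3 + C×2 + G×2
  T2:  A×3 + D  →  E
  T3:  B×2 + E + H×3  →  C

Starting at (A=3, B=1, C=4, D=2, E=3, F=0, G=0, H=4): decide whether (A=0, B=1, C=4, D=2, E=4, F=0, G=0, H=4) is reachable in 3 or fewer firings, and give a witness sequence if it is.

NO — not reachable within 3 firings

depth 0: 1 marking
depth 1: 3 markings reached so far
depth 2: 5 markings reached so far
depth 3: 7 markings reached so far
target is not among the 7 markings reachable within 3 steps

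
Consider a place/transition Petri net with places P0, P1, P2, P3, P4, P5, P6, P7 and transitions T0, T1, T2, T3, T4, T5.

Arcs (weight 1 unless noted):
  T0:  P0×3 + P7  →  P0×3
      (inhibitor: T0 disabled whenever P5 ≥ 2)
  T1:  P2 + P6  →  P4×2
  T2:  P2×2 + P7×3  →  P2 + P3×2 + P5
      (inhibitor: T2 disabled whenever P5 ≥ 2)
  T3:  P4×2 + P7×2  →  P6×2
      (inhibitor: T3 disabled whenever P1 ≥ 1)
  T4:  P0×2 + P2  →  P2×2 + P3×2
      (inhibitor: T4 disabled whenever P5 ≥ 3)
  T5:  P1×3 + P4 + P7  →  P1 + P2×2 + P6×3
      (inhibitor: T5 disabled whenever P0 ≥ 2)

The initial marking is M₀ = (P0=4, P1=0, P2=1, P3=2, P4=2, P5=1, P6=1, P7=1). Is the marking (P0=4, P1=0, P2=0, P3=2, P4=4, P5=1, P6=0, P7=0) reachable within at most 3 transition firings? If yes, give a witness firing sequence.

step 1: fire T0:  (P0=4, P1=0, P2=1, P3=2, P4=2, P5=1, P6=1, P7=1) → (P0=4, P1=0, P2=1, P3=2, P4=2, P5=1, P6=1, P7=0)
step 2: fire T1:  (P0=4, P1=0, P2=1, P3=2, P4=2, P5=1, P6=1, P7=0) → (P0=4, P1=0, P2=0, P3=2, P4=4, P5=1, P6=0, P7=0)

YES — reachable via ⟨T0, T1⟩ (2 firings)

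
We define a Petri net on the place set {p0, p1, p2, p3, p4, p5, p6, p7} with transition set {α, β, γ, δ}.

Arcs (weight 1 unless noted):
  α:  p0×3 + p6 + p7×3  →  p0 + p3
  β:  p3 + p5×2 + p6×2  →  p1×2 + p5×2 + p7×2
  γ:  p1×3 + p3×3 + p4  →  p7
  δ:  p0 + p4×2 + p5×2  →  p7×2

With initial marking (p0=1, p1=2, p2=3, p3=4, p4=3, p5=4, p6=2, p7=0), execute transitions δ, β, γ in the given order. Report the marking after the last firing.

step 1: fire δ:  (p0=1, p1=2, p2=3, p3=4, p4=3, p5=4, p6=2, p7=0) → (p0=0, p1=2, p2=3, p3=4, p4=1, p5=2, p6=2, p7=2)
step 2: fire β:  (p0=0, p1=2, p2=3, p3=4, p4=1, p5=2, p6=2, p7=2) → (p0=0, p1=4, p2=3, p3=3, p4=1, p5=2, p6=0, p7=4)
step 3: fire γ:  (p0=0, p1=4, p2=3, p3=3, p4=1, p5=2, p6=0, p7=4) → (p0=0, p1=1, p2=3, p3=0, p4=0, p5=2, p6=0, p7=5)

(p0=0, p1=1, p2=3, p3=0, p4=0, p5=2, p6=0, p7=5)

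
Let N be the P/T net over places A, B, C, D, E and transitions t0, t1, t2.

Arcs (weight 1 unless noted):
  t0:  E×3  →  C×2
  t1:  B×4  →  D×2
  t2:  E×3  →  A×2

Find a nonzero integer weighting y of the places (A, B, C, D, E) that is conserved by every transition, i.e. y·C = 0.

Incidence matrix C (rows=places, cols=transitions):
       t0   t1   t2
    A   0    0    2
    B   0   -4    0
    C   2    0    0
    D   0    2    0
    E  -3    0   -3

Candidate y = [0, 1, 0, 2, 0]; check y·C column-wise:
  col t0: 1·0 + 0·2 + 2·0 + 0·-3 = 0
  col t1: 1·-4 + 2·2 = 0
  col t2: 0·2 + 1·0 + 2·0 + 0·-3 = 0

y = (A:0, B:1, C:0, D:2, E:0)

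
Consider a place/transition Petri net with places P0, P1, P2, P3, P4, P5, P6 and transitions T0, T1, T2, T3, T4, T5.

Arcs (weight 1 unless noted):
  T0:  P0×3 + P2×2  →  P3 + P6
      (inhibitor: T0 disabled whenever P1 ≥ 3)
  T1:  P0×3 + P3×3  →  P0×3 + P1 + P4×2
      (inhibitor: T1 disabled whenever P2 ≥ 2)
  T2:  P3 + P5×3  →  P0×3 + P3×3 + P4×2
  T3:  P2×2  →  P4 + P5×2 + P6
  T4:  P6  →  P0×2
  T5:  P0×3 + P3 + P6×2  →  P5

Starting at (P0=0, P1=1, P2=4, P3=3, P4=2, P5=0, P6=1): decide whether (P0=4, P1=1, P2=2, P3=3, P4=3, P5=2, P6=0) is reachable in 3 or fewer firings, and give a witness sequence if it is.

step 1: fire T3:  (P0=0, P1=1, P2=4, P3=3, P4=2, P5=0, P6=1) → (P0=0, P1=1, P2=2, P3=3, P4=3, P5=2, P6=2)
step 2: fire T4:  (P0=0, P1=1, P2=2, P3=3, P4=3, P5=2, P6=2) → (P0=2, P1=1, P2=2, P3=3, P4=3, P5=2, P6=1)
step 3: fire T4:  (P0=2, P1=1, P2=2, P3=3, P4=3, P5=2, P6=1) → (P0=4, P1=1, P2=2, P3=3, P4=3, P5=2, P6=0)

YES — reachable via ⟨T3, T4, T4⟩ (3 firings)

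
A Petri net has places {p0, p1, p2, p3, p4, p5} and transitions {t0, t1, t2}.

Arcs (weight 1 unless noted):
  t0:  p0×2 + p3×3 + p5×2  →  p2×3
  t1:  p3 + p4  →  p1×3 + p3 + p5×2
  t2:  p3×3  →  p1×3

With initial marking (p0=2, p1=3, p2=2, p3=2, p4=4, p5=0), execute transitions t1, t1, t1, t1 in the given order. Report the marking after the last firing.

(p0=2, p1=15, p2=2, p3=2, p4=0, p5=8)

step 1: fire t1:  (p0=2, p1=3, p2=2, p3=2, p4=4, p5=0) → (p0=2, p1=6, p2=2, p3=2, p4=3, p5=2)
step 2: fire t1:  (p0=2, p1=6, p2=2, p3=2, p4=3, p5=2) → (p0=2, p1=9, p2=2, p3=2, p4=2, p5=4)
step 3: fire t1:  (p0=2, p1=9, p2=2, p3=2, p4=2, p5=4) → (p0=2, p1=12, p2=2, p3=2, p4=1, p5=6)
step 4: fire t1:  (p0=2, p1=12, p2=2, p3=2, p4=1, p5=6) → (p0=2, p1=15, p2=2, p3=2, p4=0, p5=8)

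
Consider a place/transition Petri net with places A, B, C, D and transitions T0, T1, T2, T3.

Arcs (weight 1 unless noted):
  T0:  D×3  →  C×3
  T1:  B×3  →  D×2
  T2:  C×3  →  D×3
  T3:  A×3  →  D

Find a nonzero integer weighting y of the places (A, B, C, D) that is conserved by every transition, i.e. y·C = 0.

y = (A:1, B:2, C:3, D:3)

Incidence matrix C (rows=places, cols=transitions):
       T0   T1   T2   T3
    A   0    0    0   -3
    B   0   -3    0    0
    C   3    0   -3    0
    D  -3    2    3    1

Candidate y = [1, 2, 3, 3]; check y·C column-wise:
  col T0: 1·0 + 2·0 + 3·3 + 3·-3 = 0
  col T1: 1·0 + 2·-3 + 3·0 + 3·2 = 0
  col T2: 1·0 + 2·0 + 3·-3 + 3·3 = 0
  col T3: 1·-3 + 2·0 + 3·0 + 3·1 = 0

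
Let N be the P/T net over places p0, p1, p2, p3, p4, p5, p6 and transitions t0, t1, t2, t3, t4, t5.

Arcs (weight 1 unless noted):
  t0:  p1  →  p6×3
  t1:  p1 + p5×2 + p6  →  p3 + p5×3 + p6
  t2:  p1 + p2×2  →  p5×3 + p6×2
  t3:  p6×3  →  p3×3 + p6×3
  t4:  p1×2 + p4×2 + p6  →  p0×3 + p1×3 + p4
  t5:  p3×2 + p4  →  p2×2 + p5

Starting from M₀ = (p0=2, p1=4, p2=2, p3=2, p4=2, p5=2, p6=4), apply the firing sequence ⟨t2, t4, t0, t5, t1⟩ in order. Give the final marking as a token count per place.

(p0=5, p1=2, p2=2, p3=1, p4=0, p5=7, p6=8)

step 1: fire t2:  (p0=2, p1=4, p2=2, p3=2, p4=2, p5=2, p6=4) → (p0=2, p1=3, p2=0, p3=2, p4=2, p5=5, p6=6)
step 2: fire t4:  (p0=2, p1=3, p2=0, p3=2, p4=2, p5=5, p6=6) → (p0=5, p1=4, p2=0, p3=2, p4=1, p5=5, p6=5)
step 3: fire t0:  (p0=5, p1=4, p2=0, p3=2, p4=1, p5=5, p6=5) → (p0=5, p1=3, p2=0, p3=2, p4=1, p5=5, p6=8)
step 4: fire t5:  (p0=5, p1=3, p2=0, p3=2, p4=1, p5=5, p6=8) → (p0=5, p1=3, p2=2, p3=0, p4=0, p5=6, p6=8)
step 5: fire t1:  (p0=5, p1=3, p2=2, p3=0, p4=0, p5=6, p6=8) → (p0=5, p1=2, p2=2, p3=1, p4=0, p5=7, p6=8)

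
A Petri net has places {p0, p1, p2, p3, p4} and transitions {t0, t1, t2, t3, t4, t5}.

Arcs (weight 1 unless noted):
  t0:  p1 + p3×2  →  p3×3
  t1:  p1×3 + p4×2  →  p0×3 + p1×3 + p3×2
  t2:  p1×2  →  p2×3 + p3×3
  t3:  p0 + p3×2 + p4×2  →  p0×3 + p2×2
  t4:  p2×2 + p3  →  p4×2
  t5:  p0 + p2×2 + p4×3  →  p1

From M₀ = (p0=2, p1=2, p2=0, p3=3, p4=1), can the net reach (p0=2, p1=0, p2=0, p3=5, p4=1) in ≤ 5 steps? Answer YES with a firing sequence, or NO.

step 1: fire t0:  (p0=2, p1=2, p2=0, p3=3, p4=1) → (p0=2, p1=1, p2=0, p3=4, p4=1)
step 2: fire t0:  (p0=2, p1=1, p2=0, p3=4, p4=1) → (p0=2, p1=0, p2=0, p3=5, p4=1)

YES — reachable via ⟨t0, t0⟩ (2 firings)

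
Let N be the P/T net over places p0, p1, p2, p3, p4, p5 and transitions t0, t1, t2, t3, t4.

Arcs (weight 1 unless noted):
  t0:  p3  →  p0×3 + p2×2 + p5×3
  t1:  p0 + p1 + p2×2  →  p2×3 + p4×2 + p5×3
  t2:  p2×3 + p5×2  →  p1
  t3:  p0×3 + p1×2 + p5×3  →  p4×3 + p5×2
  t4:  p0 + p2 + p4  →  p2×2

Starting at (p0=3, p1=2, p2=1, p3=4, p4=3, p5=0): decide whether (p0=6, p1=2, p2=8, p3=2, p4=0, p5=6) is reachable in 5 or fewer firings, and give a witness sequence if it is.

step 1: fire t0:  (p0=3, p1=2, p2=1, p3=4, p4=3, p5=0) → (p0=6, p1=2, p2=3, p3=3, p4=3, p5=3)
step 2: fire t0:  (p0=6, p1=2, p2=3, p3=3, p4=3, p5=3) → (p0=9, p1=2, p2=5, p3=2, p4=3, p5=6)
step 3: fire t4:  (p0=9, p1=2, p2=5, p3=2, p4=3, p5=6) → (p0=8, p1=2, p2=6, p3=2, p4=2, p5=6)
step 4: fire t4:  (p0=8, p1=2, p2=6, p3=2, p4=2, p5=6) → (p0=7, p1=2, p2=7, p3=2, p4=1, p5=6)
step 5: fire t4:  (p0=7, p1=2, p2=7, p3=2, p4=1, p5=6) → (p0=6, p1=2, p2=8, p3=2, p4=0, p5=6)

YES — reachable via ⟨t0, t0, t4, t4, t4⟩ (5 firings)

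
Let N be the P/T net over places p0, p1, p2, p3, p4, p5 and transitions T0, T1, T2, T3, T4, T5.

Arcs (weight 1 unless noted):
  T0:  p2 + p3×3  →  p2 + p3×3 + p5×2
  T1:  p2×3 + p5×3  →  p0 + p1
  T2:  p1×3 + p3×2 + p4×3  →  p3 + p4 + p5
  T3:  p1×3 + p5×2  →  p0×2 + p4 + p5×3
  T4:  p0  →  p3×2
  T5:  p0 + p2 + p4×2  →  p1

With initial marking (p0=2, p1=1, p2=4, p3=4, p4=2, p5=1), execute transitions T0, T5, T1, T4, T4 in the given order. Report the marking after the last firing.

(p0=0, p1=3, p2=0, p3=8, p4=0, p5=0)

step 1: fire T0:  (p0=2, p1=1, p2=4, p3=4, p4=2, p5=1) → (p0=2, p1=1, p2=4, p3=4, p4=2, p5=3)
step 2: fire T5:  (p0=2, p1=1, p2=4, p3=4, p4=2, p5=3) → (p0=1, p1=2, p2=3, p3=4, p4=0, p5=3)
step 3: fire T1:  (p0=1, p1=2, p2=3, p3=4, p4=0, p5=3) → (p0=2, p1=3, p2=0, p3=4, p4=0, p5=0)
step 4: fire T4:  (p0=2, p1=3, p2=0, p3=4, p4=0, p5=0) → (p0=1, p1=3, p2=0, p3=6, p4=0, p5=0)
step 5: fire T4:  (p0=1, p1=3, p2=0, p3=6, p4=0, p5=0) → (p0=0, p1=3, p2=0, p3=8, p4=0, p5=0)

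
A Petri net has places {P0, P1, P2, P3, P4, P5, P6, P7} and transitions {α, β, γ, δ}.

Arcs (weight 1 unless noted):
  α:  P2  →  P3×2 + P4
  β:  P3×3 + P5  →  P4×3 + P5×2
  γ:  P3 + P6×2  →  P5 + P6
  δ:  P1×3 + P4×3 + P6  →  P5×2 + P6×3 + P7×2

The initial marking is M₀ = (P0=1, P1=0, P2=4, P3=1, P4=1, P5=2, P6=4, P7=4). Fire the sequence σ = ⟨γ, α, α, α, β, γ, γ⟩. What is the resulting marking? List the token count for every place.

(P0=1, P1=0, P2=1, P3=1, P4=7, P5=6, P6=1, P7=4)

step 1: fire γ:  (P0=1, P1=0, P2=4, P3=1, P4=1, P5=2, P6=4, P7=4) → (P0=1, P1=0, P2=4, P3=0, P4=1, P5=3, P6=3, P7=4)
step 2: fire α:  (P0=1, P1=0, P2=4, P3=0, P4=1, P5=3, P6=3, P7=4) → (P0=1, P1=0, P2=3, P3=2, P4=2, P5=3, P6=3, P7=4)
step 3: fire α:  (P0=1, P1=0, P2=3, P3=2, P4=2, P5=3, P6=3, P7=4) → (P0=1, P1=0, P2=2, P3=4, P4=3, P5=3, P6=3, P7=4)
step 4: fire α:  (P0=1, P1=0, P2=2, P3=4, P4=3, P5=3, P6=3, P7=4) → (P0=1, P1=0, P2=1, P3=6, P4=4, P5=3, P6=3, P7=4)
step 5: fire β:  (P0=1, P1=0, P2=1, P3=6, P4=4, P5=3, P6=3, P7=4) → (P0=1, P1=0, P2=1, P3=3, P4=7, P5=4, P6=3, P7=4)
step 6: fire γ:  (P0=1, P1=0, P2=1, P3=3, P4=7, P5=4, P6=3, P7=4) → (P0=1, P1=0, P2=1, P3=2, P4=7, P5=5, P6=2, P7=4)
step 7: fire γ:  (P0=1, P1=0, P2=1, P3=2, P4=7, P5=5, P6=2, P7=4) → (P0=1, P1=0, P2=1, P3=1, P4=7, P5=6, P6=1, P7=4)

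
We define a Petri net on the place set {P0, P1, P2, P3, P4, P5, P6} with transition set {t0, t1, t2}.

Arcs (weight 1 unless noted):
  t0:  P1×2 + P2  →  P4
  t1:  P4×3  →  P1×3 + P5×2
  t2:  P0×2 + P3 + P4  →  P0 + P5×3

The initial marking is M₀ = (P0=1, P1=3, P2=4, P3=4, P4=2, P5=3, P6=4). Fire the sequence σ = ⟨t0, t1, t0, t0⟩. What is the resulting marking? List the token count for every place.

(P0=1, P1=0, P2=1, P3=4, P4=2, P5=5, P6=4)

step 1: fire t0:  (P0=1, P1=3, P2=4, P3=4, P4=2, P5=3, P6=4) → (P0=1, P1=1, P2=3, P3=4, P4=3, P5=3, P6=4)
step 2: fire t1:  (P0=1, P1=1, P2=3, P3=4, P4=3, P5=3, P6=4) → (P0=1, P1=4, P2=3, P3=4, P4=0, P5=5, P6=4)
step 3: fire t0:  (P0=1, P1=4, P2=3, P3=4, P4=0, P5=5, P6=4) → (P0=1, P1=2, P2=2, P3=4, P4=1, P5=5, P6=4)
step 4: fire t0:  (P0=1, P1=2, P2=2, P3=4, P4=1, P5=5, P6=4) → (P0=1, P1=0, P2=1, P3=4, P4=2, P5=5, P6=4)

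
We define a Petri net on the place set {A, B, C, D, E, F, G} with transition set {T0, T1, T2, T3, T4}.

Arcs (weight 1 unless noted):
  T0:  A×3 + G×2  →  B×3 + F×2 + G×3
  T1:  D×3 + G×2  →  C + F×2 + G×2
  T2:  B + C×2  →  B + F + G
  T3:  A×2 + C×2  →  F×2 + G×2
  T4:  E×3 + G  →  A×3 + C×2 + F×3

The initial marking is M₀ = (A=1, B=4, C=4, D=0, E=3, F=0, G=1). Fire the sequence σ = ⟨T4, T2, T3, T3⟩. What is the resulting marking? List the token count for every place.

(A=0, B=4, C=0, D=0, E=0, F=8, G=5)

step 1: fire T4:  (A=1, B=4, C=4, D=0, E=3, F=0, G=1) → (A=4, B=4, C=6, D=0, E=0, F=3, G=0)
step 2: fire T2:  (A=4, B=4, C=6, D=0, E=0, F=3, G=0) → (A=4, B=4, C=4, D=0, E=0, F=4, G=1)
step 3: fire T3:  (A=4, B=4, C=4, D=0, E=0, F=4, G=1) → (A=2, B=4, C=2, D=0, E=0, F=6, G=3)
step 4: fire T3:  (A=2, B=4, C=2, D=0, E=0, F=6, G=3) → (A=0, B=4, C=0, D=0, E=0, F=8, G=5)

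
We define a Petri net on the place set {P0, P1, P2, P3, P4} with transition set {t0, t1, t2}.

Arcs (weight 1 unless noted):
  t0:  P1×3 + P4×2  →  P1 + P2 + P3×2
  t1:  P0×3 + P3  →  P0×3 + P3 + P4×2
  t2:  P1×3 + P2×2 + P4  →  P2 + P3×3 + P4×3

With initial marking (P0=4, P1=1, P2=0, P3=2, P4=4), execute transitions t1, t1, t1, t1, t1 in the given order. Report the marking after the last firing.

(P0=4, P1=1, P2=0, P3=2, P4=14)

step 1: fire t1:  (P0=4, P1=1, P2=0, P3=2, P4=4) → (P0=4, P1=1, P2=0, P3=2, P4=6)
step 2: fire t1:  (P0=4, P1=1, P2=0, P3=2, P4=6) → (P0=4, P1=1, P2=0, P3=2, P4=8)
step 3: fire t1:  (P0=4, P1=1, P2=0, P3=2, P4=8) → (P0=4, P1=1, P2=0, P3=2, P4=10)
step 4: fire t1:  (P0=4, P1=1, P2=0, P3=2, P4=10) → (P0=4, P1=1, P2=0, P3=2, P4=12)
step 5: fire t1:  (P0=4, P1=1, P2=0, P3=2, P4=12) → (P0=4, P1=1, P2=0, P3=2, P4=14)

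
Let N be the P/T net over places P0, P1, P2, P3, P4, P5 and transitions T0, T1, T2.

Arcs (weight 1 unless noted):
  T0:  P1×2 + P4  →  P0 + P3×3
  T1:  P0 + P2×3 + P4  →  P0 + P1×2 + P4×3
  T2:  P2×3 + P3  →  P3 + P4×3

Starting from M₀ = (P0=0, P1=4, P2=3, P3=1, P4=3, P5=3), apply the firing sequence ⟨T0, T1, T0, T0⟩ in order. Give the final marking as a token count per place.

step 1: fire T0:  (P0=0, P1=4, P2=3, P3=1, P4=3, P5=3) → (P0=1, P1=2, P2=3, P3=4, P4=2, P5=3)
step 2: fire T1:  (P0=1, P1=2, P2=3, P3=4, P4=2, P5=3) → (P0=1, P1=4, P2=0, P3=4, P4=4, P5=3)
step 3: fire T0:  (P0=1, P1=4, P2=0, P3=4, P4=4, P5=3) → (P0=2, P1=2, P2=0, P3=7, P4=3, P5=3)
step 4: fire T0:  (P0=2, P1=2, P2=0, P3=7, P4=3, P5=3) → (P0=3, P1=0, P2=0, P3=10, P4=2, P5=3)

(P0=3, P1=0, P2=0, P3=10, P4=2, P5=3)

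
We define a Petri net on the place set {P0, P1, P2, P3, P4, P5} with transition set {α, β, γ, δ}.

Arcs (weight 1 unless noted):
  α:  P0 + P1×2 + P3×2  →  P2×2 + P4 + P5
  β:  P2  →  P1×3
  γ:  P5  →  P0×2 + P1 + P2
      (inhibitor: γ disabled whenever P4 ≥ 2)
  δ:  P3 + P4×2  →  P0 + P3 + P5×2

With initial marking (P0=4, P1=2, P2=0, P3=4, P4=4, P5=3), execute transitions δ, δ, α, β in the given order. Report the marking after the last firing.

step 1: fire δ:  (P0=4, P1=2, P2=0, P3=4, P4=4, P5=3) → (P0=5, P1=2, P2=0, P3=4, P4=2, P5=5)
step 2: fire δ:  (P0=5, P1=2, P2=0, P3=4, P4=2, P5=5) → (P0=6, P1=2, P2=0, P3=4, P4=0, P5=7)
step 3: fire α:  (P0=6, P1=2, P2=0, P3=4, P4=0, P5=7) → (P0=5, P1=0, P2=2, P3=2, P4=1, P5=8)
step 4: fire β:  (P0=5, P1=0, P2=2, P3=2, P4=1, P5=8) → (P0=5, P1=3, P2=1, P3=2, P4=1, P5=8)

(P0=5, P1=3, P2=1, P3=2, P4=1, P5=8)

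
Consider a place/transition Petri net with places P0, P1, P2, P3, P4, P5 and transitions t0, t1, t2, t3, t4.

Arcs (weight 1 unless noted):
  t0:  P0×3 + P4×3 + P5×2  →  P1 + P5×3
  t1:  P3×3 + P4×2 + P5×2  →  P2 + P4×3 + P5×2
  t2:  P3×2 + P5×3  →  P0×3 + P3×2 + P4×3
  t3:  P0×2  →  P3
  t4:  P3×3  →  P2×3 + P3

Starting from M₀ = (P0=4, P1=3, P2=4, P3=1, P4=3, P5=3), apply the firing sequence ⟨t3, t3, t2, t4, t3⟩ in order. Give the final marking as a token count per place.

step 1: fire t3:  (P0=4, P1=3, P2=4, P3=1, P4=3, P5=3) → (P0=2, P1=3, P2=4, P3=2, P4=3, P5=3)
step 2: fire t3:  (P0=2, P1=3, P2=4, P3=2, P4=3, P5=3) → (P0=0, P1=3, P2=4, P3=3, P4=3, P5=3)
step 3: fire t2:  (P0=0, P1=3, P2=4, P3=3, P4=3, P5=3) → (P0=3, P1=3, P2=4, P3=3, P4=6, P5=0)
step 4: fire t4:  (P0=3, P1=3, P2=4, P3=3, P4=6, P5=0) → (P0=3, P1=3, P2=7, P3=1, P4=6, P5=0)
step 5: fire t3:  (P0=3, P1=3, P2=7, P3=1, P4=6, P5=0) → (P0=1, P1=3, P2=7, P3=2, P4=6, P5=0)

(P0=1, P1=3, P2=7, P3=2, P4=6, P5=0)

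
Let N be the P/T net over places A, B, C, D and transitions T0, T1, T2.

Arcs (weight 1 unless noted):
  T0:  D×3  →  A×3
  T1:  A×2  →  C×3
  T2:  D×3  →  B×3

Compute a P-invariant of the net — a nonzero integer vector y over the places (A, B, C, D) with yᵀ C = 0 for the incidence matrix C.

Incidence matrix C (rows=places, cols=transitions):
       T0   T1   T2
    A   3   -2    0
    B   0    0    3
    C   0    3    0
    D  -3    0   -3

Candidate y = [3, 3, 2, 3]; check y·C column-wise:
  col T0: 3·3 + 3·0 + 2·0 + 3·-3 = 0
  col T1: 3·-2 + 3·0 + 2·3 + 3·0 = 0
  col T2: 3·0 + 3·3 + 2·0 + 3·-3 = 0

y = (A:3, B:3, C:2, D:3)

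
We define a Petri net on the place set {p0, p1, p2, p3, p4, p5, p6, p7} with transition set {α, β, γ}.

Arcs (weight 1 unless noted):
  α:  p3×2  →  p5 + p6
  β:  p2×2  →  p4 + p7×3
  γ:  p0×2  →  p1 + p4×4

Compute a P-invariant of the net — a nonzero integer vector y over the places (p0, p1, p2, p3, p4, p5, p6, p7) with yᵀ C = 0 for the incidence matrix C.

Incidence matrix C (rows=places, cols=transitions):
        α    β    γ
   p0   0    0   -2
   p1   0    0    1
   p2   0   -2    0
   p3  -2    0    0
   p4   0    1    4
   p5   1    0    0
   p6   1    0    0
   p7   0    3    0

Candidate y = [1, 2, 0, 0, 0, 0, 0, 0]; check y·C column-wise:
  col α: 1·0 + 2·0 + 0·-2 + 0·1 + 0·1 = 0
  col β: 1·0 + 2·0 + 0·-2 + 0·1 + 0·3 = 0
  col γ: 1·-2 + 2·1 + 0·4 = 0

y = (p0:1, p1:2, p2:0, p3:0, p4:0, p5:0, p6:0, p7:0)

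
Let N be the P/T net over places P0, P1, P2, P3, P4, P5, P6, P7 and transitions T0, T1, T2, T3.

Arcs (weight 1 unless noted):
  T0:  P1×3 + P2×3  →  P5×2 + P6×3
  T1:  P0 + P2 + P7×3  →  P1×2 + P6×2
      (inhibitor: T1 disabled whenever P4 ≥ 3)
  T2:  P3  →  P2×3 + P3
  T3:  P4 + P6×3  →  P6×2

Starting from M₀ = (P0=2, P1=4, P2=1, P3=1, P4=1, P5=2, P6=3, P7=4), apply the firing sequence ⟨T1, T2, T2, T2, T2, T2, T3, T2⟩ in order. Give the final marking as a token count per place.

step 1: fire T1:  (P0=2, P1=4, P2=1, P3=1, P4=1, P5=2, P6=3, P7=4) → (P0=1, P1=6, P2=0, P3=1, P4=1, P5=2, P6=5, P7=1)
step 2: fire T2:  (P0=1, P1=6, P2=0, P3=1, P4=1, P5=2, P6=5, P7=1) → (P0=1, P1=6, P2=3, P3=1, P4=1, P5=2, P6=5, P7=1)
step 3: fire T2:  (P0=1, P1=6, P2=3, P3=1, P4=1, P5=2, P6=5, P7=1) → (P0=1, P1=6, P2=6, P3=1, P4=1, P5=2, P6=5, P7=1)
step 4: fire T2:  (P0=1, P1=6, P2=6, P3=1, P4=1, P5=2, P6=5, P7=1) → (P0=1, P1=6, P2=9, P3=1, P4=1, P5=2, P6=5, P7=1)
step 5: fire T2:  (P0=1, P1=6, P2=9, P3=1, P4=1, P5=2, P6=5, P7=1) → (P0=1, P1=6, P2=12, P3=1, P4=1, P5=2, P6=5, P7=1)
step 6: fire T2:  (P0=1, P1=6, P2=12, P3=1, P4=1, P5=2, P6=5, P7=1) → (P0=1, P1=6, P2=15, P3=1, P4=1, P5=2, P6=5, P7=1)
step 7: fire T3:  (P0=1, P1=6, P2=15, P3=1, P4=1, P5=2, P6=5, P7=1) → (P0=1, P1=6, P2=15, P3=1, P4=0, P5=2, P6=4, P7=1)
step 8: fire T2:  (P0=1, P1=6, P2=15, P3=1, P4=0, P5=2, P6=4, P7=1) → (P0=1, P1=6, P2=18, P3=1, P4=0, P5=2, P6=4, P7=1)

(P0=1, P1=6, P2=18, P3=1, P4=0, P5=2, P6=4, P7=1)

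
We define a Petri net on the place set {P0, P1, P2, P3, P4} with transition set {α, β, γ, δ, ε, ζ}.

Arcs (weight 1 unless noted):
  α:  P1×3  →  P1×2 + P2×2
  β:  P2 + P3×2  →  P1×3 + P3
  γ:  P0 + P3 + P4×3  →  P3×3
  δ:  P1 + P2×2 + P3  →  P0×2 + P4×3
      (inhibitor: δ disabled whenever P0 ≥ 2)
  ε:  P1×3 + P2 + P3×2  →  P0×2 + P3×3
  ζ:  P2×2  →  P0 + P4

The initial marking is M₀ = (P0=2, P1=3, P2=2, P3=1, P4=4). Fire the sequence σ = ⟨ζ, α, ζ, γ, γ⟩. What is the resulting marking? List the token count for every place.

(P0=2, P1=2, P2=0, P3=5, P4=0)

step 1: fire ζ:  (P0=2, P1=3, P2=2, P3=1, P4=4) → (P0=3, P1=3, P2=0, P3=1, P4=5)
step 2: fire α:  (P0=3, P1=3, P2=0, P3=1, P4=5) → (P0=3, P1=2, P2=2, P3=1, P4=5)
step 3: fire ζ:  (P0=3, P1=2, P2=2, P3=1, P4=5) → (P0=4, P1=2, P2=0, P3=1, P4=6)
step 4: fire γ:  (P0=4, P1=2, P2=0, P3=1, P4=6) → (P0=3, P1=2, P2=0, P3=3, P4=3)
step 5: fire γ:  (P0=3, P1=2, P2=0, P3=3, P4=3) → (P0=2, P1=2, P2=0, P3=5, P4=0)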